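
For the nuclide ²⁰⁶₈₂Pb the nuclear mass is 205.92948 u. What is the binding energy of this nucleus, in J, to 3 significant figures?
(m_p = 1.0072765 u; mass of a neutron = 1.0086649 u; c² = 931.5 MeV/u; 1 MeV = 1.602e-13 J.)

With 82 protons and 124 neutrons (A = 206):
Total constituent mass: 82 × 1.0072765 + 124 × 1.0086649 = 207.6711206 u
Mass defect Δm = 207.6711206 − 205.92948 = 1.7416406 u
Converting to energy: 1.7416406 u × 931.5 MeV/u = 1622.34 MeV
In joules: 1622.34 MeV × 1.602e-13 J/MeV = 2.5990e-10 J

2.60e-10 J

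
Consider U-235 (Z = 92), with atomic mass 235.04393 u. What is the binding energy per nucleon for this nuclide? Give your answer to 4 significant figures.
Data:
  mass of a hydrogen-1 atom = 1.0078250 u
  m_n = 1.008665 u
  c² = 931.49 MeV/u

With 92 protons and 143 neutrons (A = 235):
Total constituent mass: 92 × 1.0078250 + 143 × 1.008665 = 236.9589950 u
Δm = 236.9589950 − 235.04393 = 1.9150650 u
Converting to energy: 1.9150650 u × 931.49 MeV/u = 1783.86 MeV
Per nucleon: 1783.86 / 235 = 7.591 MeV

7.591 MeV/nucleon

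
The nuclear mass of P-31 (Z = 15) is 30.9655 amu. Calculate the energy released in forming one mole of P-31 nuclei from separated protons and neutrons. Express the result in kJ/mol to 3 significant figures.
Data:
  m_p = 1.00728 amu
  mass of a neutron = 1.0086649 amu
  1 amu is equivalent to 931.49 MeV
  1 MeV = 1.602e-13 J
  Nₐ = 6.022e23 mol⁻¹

2.54e+10 kJ/mol

With 15 protons and 16 neutrons (A = 31):
Mass of separated nucleons = 15(1.00728) + 16(1.0086649) = 15.10920 + 16.1386384 = 31.2478384 amu
The mass defect is 31.2478384 − 30.9655 = 0.2823384 amu.
Converting to energy: 0.2823384 amu × 931.49 MeV/amu = 262.995 MeV
Per nucleus in joules: 262.995 MeV × 1.602e-13 J/MeV = 4.2132e-11 J
Per mole: 4.2132e-11 J × 6.022e23 mol⁻¹ = 2.5372e+13 J/mol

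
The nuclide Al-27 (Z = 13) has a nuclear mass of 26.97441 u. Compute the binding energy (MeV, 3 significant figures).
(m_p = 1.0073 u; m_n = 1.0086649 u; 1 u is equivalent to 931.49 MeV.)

225 MeV

Mass of separated nucleons = 13(1.0073) + 14(1.0086649) = 13.0949 + 14.1213086 = 27.2162086 u
The mass defect is 27.2162086 − 26.97441 = 0.2417986 u.
Converting to energy: 0.2417986 u × 931.49 MeV/u = 225.233 MeV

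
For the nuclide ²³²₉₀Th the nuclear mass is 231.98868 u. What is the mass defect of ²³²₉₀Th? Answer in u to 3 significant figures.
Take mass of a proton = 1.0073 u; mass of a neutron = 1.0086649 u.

1.90 u

With 90 protons and 142 neutrons (A = 232):
Mass of separated nucleons = 90(1.0073) + 142(1.0086649) = 90.6570 + 143.2304158 = 233.8874158 u
Mass defect Δm = 233.8874158 − 231.98868 = 1.8987358 u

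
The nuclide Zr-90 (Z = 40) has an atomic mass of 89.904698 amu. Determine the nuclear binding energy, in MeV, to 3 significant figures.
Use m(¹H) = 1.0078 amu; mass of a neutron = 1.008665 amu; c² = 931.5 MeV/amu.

783 MeV

Σm = 40·m(¹H) + 50·m_n = 40.3120 + 50.433250 = 90.745250 amu
Δm = 90.745250 − 89.904698 = 0.840552 amu
Binding energy = Δm·c² = 0.840552 × 931.5 MeV/amu = 782.974 MeV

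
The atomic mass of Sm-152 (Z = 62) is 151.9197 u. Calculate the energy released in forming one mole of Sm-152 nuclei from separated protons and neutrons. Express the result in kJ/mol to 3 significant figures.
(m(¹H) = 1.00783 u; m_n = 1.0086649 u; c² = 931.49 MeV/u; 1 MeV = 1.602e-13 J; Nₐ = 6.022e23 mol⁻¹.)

Z = 62, so N = A − Z = 152 − 62 = 90.
Mass of separated nucleons = 62(1.00783) + 90(1.0086649) = 62.48546 + 90.7798410 = 153.2653010 u
Δm = 153.2653010 − 151.9197 = 1.3456010 u
Converting to energy: 1.3456010 u × 931.49 MeV/u = 1253.41 MeV
Per nucleus in joules: 1253.41 MeV × 1.602e-13 J/MeV = 2.0080e-10 J
Per mole: 2.0080e-10 J × 6.022e23 mol⁻¹ = 1.2092e+14 J/mol

1.21e+11 kJ/mol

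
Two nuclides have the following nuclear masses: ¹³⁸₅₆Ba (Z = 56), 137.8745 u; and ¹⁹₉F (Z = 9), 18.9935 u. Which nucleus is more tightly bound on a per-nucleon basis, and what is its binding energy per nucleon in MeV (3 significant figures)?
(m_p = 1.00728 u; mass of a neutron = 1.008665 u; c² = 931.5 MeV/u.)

¹³⁸₅₆Ba; 8.40 MeV/nucleon

¹³⁸₅₆Ba: Σm = 56(1.00728) + 82(1.008665) = 139.118210 u; Δm = 1.243710 u; E_B = 1158.5 MeV; E_B/A = 8.395 MeV
¹⁹₉F: Σm = 9(1.00728) + 10(1.008665) = 19.152170 u; Δm = 0.158670 u; E_B = 147.80 MeV; E_B/A = 7.779 MeV
¹³⁸₅₆Ba has the higher binding energy per nucleon, so it is the more tightly bound nucleus.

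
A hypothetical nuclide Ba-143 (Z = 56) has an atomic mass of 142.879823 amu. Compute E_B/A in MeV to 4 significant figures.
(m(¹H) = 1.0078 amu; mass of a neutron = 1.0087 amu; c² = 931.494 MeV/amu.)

8.559 MeV/nucleon

The nucleus contains 56 protons and 143 − 56 = 87 neutrons.
Mass of separated nucleons = 56(1.0078) + 87(1.0087) = 56.4368 + 87.7569 = 144.1937 amu
The mass defect is 144.1937 − 142.879823 = 1.313877 amu.
Binding energy = Δm·c² = 1.313877 × 931.494 MeV/amu = 1223.87 MeV
BE/A = 1223.87 MeV / 143 = 8.559 MeV/nucleon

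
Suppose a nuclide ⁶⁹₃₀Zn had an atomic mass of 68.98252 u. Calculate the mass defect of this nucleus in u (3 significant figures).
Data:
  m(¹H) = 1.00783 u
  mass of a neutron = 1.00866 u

Σm = 30·m(¹H) + 39·m_n = 30.23490 + 39.33774 = 69.57264 u
Mass defect Δm = 69.57264 − 68.98252 = 0.59012 u

0.590 u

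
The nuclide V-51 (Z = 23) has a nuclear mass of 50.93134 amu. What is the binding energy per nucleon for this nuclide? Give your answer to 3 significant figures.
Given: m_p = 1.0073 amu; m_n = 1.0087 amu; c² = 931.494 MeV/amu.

The nucleus contains 23 protons and 51 − 23 = 28 neutrons.
Total constituent mass: 23 × 1.0073 + 28 × 1.0087 = 51.4115 amu
Mass defect Δm = 51.4115 − 50.93134 = 0.48016 amu
Binding energy = Δm·c² = 0.48016 × 931.494 MeV/amu = 447.266 MeV
Dividing by A = 51 gives 8.770 MeV per nucleon.

8.77 MeV/nucleon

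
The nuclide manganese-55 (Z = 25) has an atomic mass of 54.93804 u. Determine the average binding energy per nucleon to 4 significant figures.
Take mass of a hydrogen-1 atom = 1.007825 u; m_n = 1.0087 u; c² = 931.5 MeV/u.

8.783 MeV/nucleon

With 25 protons and 30 neutrons (A = 55):
Σm = 25·m(¹H) + 30·m_n = 25.195625 + 30.2610 = 55.456625 u
Mass defect Δm = 55.456625 − 54.93804 = 0.518585 u
Binding energy = Δm·c² = 0.518585 × 931.5 MeV/u = 483.062 MeV
Dividing by A = 55 gives 8.783 MeV per nucleon.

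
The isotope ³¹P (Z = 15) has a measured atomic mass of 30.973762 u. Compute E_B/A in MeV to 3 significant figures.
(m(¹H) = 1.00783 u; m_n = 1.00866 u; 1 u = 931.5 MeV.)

The nucleus contains 15 protons and 31 − 15 = 16 neutrons.
Σm = 15·m(¹H) + 16·m_n = 15.11745 + 16.13856 = 31.25601 u
The mass defect is 31.25601 − 30.973762 = 0.282248 u.
Converting to energy: 0.282248 u × 931.5 MeV/u = 262.914 MeV
Per nucleon: 262.914 / 31 = 8.481 MeV

8.48 MeV/nucleon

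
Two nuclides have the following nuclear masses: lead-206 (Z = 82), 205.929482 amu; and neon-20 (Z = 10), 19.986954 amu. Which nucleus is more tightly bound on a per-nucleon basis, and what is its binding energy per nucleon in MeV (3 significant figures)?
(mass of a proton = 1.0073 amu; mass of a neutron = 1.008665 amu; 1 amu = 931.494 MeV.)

lead-206: Σm = 82(1.0073) + 124(1.008665) = 207.673060 amu; Δm = 1.743578 amu; E_B = 1624.1 MeV; E_B/A = 7.884 MeV
neon-20: Σm = 10(1.0073) + 10(1.008665) = 20.159650 amu; Δm = 0.172696 amu; E_B = 160.865 MeV; E_B/A = 8.043 MeV
neon-20 has the higher binding energy per nucleon, so it is the more tightly bound nucleus.

neon-20; 8.04 MeV/nucleon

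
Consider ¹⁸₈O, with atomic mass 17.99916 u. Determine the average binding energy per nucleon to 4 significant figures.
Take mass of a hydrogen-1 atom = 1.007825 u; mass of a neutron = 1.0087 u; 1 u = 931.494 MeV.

7.785 MeV/nucleon

Z = 8, so N = A − Z = 18 − 8 = 10.
Mass of separated nucleons = 8(1.007825) + 10(1.0087) = 8.062600 + 10.0870 = 18.149600 u
Δm = 18.149600 − 17.99916 = 0.150440 u
Converting to energy: 0.150440 u × 931.494 MeV/u = 140.134 MeV
BE/A = 140.134 MeV / 18 = 7.785 MeV/nucleon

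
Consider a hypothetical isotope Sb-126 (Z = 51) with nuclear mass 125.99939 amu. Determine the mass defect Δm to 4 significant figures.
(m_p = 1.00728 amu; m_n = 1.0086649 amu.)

1.022 amu

The nucleus contains 51 protons and 126 − 51 = 75 neutrons.
Mass of separated nucleons = 51(1.00728) + 75(1.0086649) = 51.37128 + 75.6498675 = 127.0211475 amu
Mass defect Δm = 127.0211475 − 125.99939 = 1.0217575 amu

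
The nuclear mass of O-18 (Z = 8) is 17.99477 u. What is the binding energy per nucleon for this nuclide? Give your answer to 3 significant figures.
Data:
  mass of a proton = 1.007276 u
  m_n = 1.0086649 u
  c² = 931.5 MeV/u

7.77 MeV/nucleon

Total constituent mass: 8 × 1.007276 + 10 × 1.0086649 = 18.1448570 u
Mass defect Δm = 18.1448570 − 17.99477 = 0.1500870 u
E_B = 0.1500870 × 931.5 = 139.806 MeV
Per nucleon: 139.806 / 18 = 7.767 MeV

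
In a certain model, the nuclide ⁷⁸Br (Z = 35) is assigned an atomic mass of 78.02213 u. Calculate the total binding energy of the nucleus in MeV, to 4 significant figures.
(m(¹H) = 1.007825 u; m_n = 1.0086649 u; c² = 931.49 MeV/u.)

581.6 MeV

Z = 35, so N = A − Z = 78 − 35 = 43.
Total constituent mass: 35 × 1.007825 + 43 × 1.0086649 = 78.6464657 u
Δm = 78.6464657 − 78.02213 = 0.6243357 u
Binding energy = Δm·c² = 0.6243357 × 931.49 MeV/u = 581.562 MeV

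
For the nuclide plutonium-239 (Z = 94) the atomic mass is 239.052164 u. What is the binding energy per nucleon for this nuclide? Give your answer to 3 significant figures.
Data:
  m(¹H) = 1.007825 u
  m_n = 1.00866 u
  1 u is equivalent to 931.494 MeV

Z = 94, so N = A − Z = 239 − 94 = 145.
Σm = 94·m(¹H) + 145·m_n = 94.735550 + 146.25570 = 240.991250 u
Mass defect Δm = 240.991250 − 239.052164 = 1.939086 u
E_B = 1.939086 × 931.494 = 1806.25 MeV
Dividing by A = 239 gives 7.558 MeV per nucleon.

7.56 MeV/nucleon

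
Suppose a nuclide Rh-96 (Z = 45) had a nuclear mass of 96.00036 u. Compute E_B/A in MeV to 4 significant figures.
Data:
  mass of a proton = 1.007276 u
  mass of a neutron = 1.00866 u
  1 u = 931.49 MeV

Σm = 45·m_p + 51·m_n = 45.327420 + 51.44166 = 96.769080 u
Δm = 96.769080 − 96.00036 = 0.768720 u
E_B = 0.768720 × 931.49 = 716.055 MeV
Per nucleon: 716.055 / 96 = 7.459 MeV

7.459 MeV/nucleon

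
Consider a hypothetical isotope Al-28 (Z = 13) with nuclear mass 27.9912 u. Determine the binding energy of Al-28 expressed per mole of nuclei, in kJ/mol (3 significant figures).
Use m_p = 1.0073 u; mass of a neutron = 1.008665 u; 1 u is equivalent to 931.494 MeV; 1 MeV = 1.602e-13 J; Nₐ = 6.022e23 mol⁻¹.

2.10e+10 kJ/mol

With 13 protons and 15 neutrons (A = 28):
Total constituent mass: 13 × 1.0073 + 15 × 1.008665 = 28.224875 u
The mass defect is 28.224875 − 27.9912 = 0.233675 u.
E_B = 0.233675 × 931.494 = 217.667 MeV
Per nucleus in joules: 217.667 MeV × 1.602e-13 J/MeV = 3.4870e-11 J
Per mole: 3.4870e-11 J × 6.022e23 mol⁻¹ = 2.0999e+13 J/mol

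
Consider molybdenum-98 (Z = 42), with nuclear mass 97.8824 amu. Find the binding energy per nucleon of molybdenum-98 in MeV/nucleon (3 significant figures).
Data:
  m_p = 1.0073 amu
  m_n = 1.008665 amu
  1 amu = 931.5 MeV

8.64 MeV/nucleon

The nucleus contains 42 protons and 98 − 42 = 56 neutrons.
Total constituent mass: 42 × 1.0073 + 56 × 1.008665 = 98.791840 amu
Mass defect Δm = 98.791840 − 97.8824 = 0.909440 amu
Binding energy = Δm·c² = 0.909440 × 931.5 MeV/amu = 847.143 MeV
BE/A = 847.143 MeV / 98 = 8.644 MeV/nucleon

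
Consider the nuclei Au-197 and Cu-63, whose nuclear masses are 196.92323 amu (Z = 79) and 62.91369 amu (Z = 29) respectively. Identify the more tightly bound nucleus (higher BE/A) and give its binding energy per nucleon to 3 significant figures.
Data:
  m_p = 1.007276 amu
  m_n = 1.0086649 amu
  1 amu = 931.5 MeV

Au-197: Σm = 79(1.007276) + 118(1.0086649) = 198.5972622 amu; Δm = 1.6740322 amu; E_B = 1559.4 MeV; E_B/A = 7.916 MeV
Cu-63: Σm = 29(1.007276) + 34(1.0086649) = 63.5056106 amu; Δm = 0.5919206 amu; E_B = 551.37 MeV; E_B/A = 8.752 MeV
Cu-63 has the higher binding energy per nucleon, so it is the more tightly bound nucleus.

Cu-63; 8.75 MeV/nucleon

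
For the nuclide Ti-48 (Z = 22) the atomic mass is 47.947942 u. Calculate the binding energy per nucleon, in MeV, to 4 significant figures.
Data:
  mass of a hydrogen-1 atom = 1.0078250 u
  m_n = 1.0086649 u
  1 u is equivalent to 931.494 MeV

Σm = 22·m(¹H) + 26·m_n = 22.1721500 + 26.2252874 = 48.3974374 u
The mass defect is 48.3974374 − 47.947942 = 0.4494954 u.
Converting to energy: 0.4494954 u × 931.494 MeV/u = 418.702 MeV
Dividing by A = 48 gives 8.723 MeV per nucleon.

8.723 MeV/nucleon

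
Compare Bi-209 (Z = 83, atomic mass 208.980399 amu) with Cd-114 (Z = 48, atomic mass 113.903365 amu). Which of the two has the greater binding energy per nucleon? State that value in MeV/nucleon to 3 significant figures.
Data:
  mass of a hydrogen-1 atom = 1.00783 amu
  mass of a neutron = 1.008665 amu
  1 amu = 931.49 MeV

Bi-209: Σm = 83(1.00783) + 126(1.008665) = 210.741680 amu; Δm = 1.761281 amu; E_B = 1640.6 MeV; E_B/A = 7.850 MeV
Cd-114: Σm = 48(1.00783) + 66(1.008665) = 114.947730 amu; Δm = 1.044365 amu; E_B = 972.816 MeV; E_B/A = 8.533 MeV
Cd-114 has the higher binding energy per nucleon, so it is the more tightly bound nucleus.

Cd-114; 8.53 MeV/nucleon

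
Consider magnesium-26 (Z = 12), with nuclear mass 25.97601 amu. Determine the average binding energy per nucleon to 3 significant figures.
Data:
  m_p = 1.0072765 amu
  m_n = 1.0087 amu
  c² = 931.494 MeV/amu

8.35 MeV/nucleon

Σm = 12·m_p + 14·m_n = 12.0873180 + 14.1218 = 26.2091180 amu
Δm = 26.2091180 − 25.97601 = 0.2331080 amu
E_B = 0.2331080 × 931.494 = 217.1387 MeV
Dividing by A = 26 gives 8.351 MeV per nucleon.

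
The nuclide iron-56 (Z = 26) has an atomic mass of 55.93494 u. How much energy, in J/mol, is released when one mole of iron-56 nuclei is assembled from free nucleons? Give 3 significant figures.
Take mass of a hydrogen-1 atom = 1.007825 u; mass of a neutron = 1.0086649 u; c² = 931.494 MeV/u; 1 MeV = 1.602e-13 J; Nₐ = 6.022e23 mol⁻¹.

4.75e+13 J/mol

The nucleus contains 26 protons and 56 − 26 = 30 neutrons.
Σm = 26·m(¹H) + 30·m_n = 26.203450 + 30.2599470 = 56.4633970 u
Mass defect Δm = 56.4633970 − 55.93494 = 0.5284570 u
Converting to energy: 0.5284570 u × 931.494 MeV/u = 492.255 MeV
Per nucleus in joules: 492.255 MeV × 1.602e-13 J/MeV = 7.8859e-11 J
Per mole: 7.8859e-11 J × 6.022e23 mol⁻¹ = 4.7489e+13 J/mol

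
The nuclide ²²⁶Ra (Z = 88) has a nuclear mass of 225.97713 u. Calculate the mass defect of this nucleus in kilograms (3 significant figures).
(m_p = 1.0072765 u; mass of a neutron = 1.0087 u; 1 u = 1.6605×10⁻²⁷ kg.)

3.09e-27 kg

The nucleus contains 88 protons and 226 − 88 = 138 neutrons.
Mass of separated nucleons = 88(1.0072765) + 138(1.0087) = 88.6403320 + 139.2006 = 227.8409320 u
Δm = 227.8409320 − 225.97713 = 1.8638020 u
In SI units: 1.8638020 u × 1.6605×10⁻²⁷ kg/u = 3.0948e-27 kg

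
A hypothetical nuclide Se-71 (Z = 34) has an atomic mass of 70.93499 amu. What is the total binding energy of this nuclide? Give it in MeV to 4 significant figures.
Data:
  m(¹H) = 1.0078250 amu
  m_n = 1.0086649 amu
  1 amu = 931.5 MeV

Σm = 34·m(¹H) + 37·m_n = 34.2660500 + 37.3206013 = 71.5866513 amu
The mass defect is 71.5866513 − 70.93499 = 0.6516613 amu.
Converting to energy: 0.6516613 amu × 931.5 MeV/amu = 607.023 MeV

607.0 MeV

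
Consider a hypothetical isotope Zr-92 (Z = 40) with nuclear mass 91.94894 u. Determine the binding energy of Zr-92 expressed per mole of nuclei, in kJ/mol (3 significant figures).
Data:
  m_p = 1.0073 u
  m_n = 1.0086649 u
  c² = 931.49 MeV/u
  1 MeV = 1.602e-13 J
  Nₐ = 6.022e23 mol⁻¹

Total constituent mass: 40 × 1.0073 + 52 × 1.0086649 = 92.7425748 u
Δm = 92.7425748 − 91.94894 = 0.7936348 u
Converting to energy: 0.7936348 u × 931.49 MeV/u = 739.263 MeV
Per nucleus in joules: 739.263 MeV × 1.602e-13 J/MeV = 1.1843e-10 J
Per mole: 1.1843e-10 J × 6.022e23 mol⁻¹ = 7.1319e+13 J/mol

7.13e+10 kJ/mol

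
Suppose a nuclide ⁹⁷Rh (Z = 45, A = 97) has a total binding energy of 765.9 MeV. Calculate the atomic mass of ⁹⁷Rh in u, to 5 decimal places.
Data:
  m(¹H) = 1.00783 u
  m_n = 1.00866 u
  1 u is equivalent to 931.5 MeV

Mass defect = 765.9 MeV / (931.5 MeV/u) = 0.8222222 u
Constituent mass = 45(1.00783) + 52(1.00866) = 97.80267 u
Atomic mass = 97.80267 − 0.8222222 = 96.9804478 u ≈ 96.98045 u (to 5 decimal places)

96.98045 u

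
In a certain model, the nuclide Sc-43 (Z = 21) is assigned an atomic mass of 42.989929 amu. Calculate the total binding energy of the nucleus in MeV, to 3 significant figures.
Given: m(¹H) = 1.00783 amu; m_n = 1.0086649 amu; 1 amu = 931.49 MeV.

The nucleus contains 21 protons and 43 − 21 = 22 neutrons.
Σm = 21·m(¹H) + 22·m_n = 21.16443 + 22.1906278 = 43.3550578 amu
The mass defect is 43.3550578 − 42.989929 = 0.3651288 amu.
Converting to energy: 0.3651288 amu × 931.49 MeV/amu = 340.114 MeV

340 MeV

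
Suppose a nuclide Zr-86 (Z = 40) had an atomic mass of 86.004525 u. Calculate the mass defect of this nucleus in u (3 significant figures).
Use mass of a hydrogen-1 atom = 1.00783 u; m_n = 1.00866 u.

0.707 u

Mass of separated nucleons = 40(1.00783) + 46(1.00866) = 40.31320 + 46.39836 = 86.71156 u
Δm = 86.71156 − 86.004525 = 0.707035 u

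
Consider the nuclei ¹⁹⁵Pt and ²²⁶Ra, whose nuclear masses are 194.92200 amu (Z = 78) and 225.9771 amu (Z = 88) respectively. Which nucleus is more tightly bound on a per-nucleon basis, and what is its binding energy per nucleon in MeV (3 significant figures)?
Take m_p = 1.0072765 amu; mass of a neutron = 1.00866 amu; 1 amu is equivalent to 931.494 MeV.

¹⁹⁵Pt; 7.92 MeV/nucleon

¹⁹⁵Pt: Σm = 78(1.0072765) + 117(1.00866) = 196.5807870 amu; Δm = 1.6587870 amu; E_B = 1545.2 MeV; E_B/A = 7.924 MeV
²²⁶Ra: Σm = 88(1.0072765) + 138(1.00866) = 227.8354120 amu; Δm = 1.8583120 amu; E_B = 1731.0 MeV; E_B/A = 7.659 MeV
¹⁹⁵Pt has the higher binding energy per nucleon, so it is the more tightly bound nucleus.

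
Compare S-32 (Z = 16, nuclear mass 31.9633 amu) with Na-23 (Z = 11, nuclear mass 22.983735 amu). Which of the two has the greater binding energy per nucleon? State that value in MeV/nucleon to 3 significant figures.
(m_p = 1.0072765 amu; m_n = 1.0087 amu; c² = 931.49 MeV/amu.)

S-32: Σm = 16(1.0072765) + 16(1.0087) = 32.2556240 amu; Δm = 0.2923240 amu; E_B = 272.30 MeV; E_B/A = 8.509 MeV
Na-23: Σm = 11(1.0072765) + 12(1.0087) = 23.1844415 amu; Δm = 0.2007065 amu; E_B = 186.96 MeV; E_B/A = 8.129 MeV
S-32 has the higher binding energy per nucleon, so it is the more tightly bound nucleus.

S-32; 8.51 MeV/nucleon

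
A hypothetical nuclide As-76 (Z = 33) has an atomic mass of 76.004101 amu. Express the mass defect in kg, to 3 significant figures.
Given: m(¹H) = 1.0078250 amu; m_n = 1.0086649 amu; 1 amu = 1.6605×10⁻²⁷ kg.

With 33 protons and 43 neutrons (A = 76):
Mass of separated nucleons = 33(1.0078250) + 43(1.0086649) = 33.2582250 + 43.3725907 = 76.6308157 amu
Mass defect Δm = 76.6308157 − 76.004101 = 0.6267147 amu
In SI units: 0.6267147 amu × 1.6605×10⁻²⁷ kg/amu = 1.0407e-27 kg

1.04e-27 kg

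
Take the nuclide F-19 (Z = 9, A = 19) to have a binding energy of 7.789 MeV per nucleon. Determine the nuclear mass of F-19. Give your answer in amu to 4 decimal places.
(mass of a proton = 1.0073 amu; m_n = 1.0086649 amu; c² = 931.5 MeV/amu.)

Total binding energy = 19 × 7.789 = 147.991 MeV
Mass defect = 147.991 MeV / (931.5 MeV/amu) = 0.158874 amu
Constituent mass = 9(1.0073) + 10(1.0086649) = 19.1523490 amu
Nuclear mass = 19.1523490 − 0.158874 = 18.9934750 amu ≈ 18.9935 amu (to 4 decimal places)

18.9935 amu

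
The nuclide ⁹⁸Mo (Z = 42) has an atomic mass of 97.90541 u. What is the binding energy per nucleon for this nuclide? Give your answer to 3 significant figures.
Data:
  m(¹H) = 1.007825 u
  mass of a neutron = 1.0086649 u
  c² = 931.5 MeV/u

The nucleus contains 42 protons and 98 − 42 = 56 neutrons.
Mass of separated nucleons = 42(1.007825) + 56(1.0086649) = 42.328650 + 56.4852344 = 98.8138844 u
The mass defect is 98.8138844 − 97.90541 = 0.9084744 u.
Converting to energy: 0.9084744 u × 931.5 MeV/u = 846.244 MeV
Per nucleon: 846.244 / 98 = 8.635 MeV

8.64 MeV/nucleon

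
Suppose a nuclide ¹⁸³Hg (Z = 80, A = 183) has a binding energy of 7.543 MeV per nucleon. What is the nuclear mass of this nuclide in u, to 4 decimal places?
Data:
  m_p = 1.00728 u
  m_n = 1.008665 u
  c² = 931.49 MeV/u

182.9930 u

Total binding energy = 183 × 7.543 = 1380.369 MeV
Mass defect = 1380.369 MeV / (931.49 MeV/u) = 1.481894 u
Constituent mass = 80(1.00728) + 103(1.008665) = 184.474895 u
Nuclear mass = 184.474895 − 1.481894 = 182.993001 u ≈ 182.9930 u (to 4 decimal places)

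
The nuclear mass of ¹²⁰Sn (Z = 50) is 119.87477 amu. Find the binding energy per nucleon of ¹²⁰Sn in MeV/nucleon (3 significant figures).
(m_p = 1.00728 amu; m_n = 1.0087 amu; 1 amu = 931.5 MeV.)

The nucleus contains 50 protons and 120 − 50 = 70 neutrons.
Σm = 50·m_p + 70·m_n = 50.36400 + 70.6090 = 120.97300 amu
Mass defect Δm = 120.97300 − 119.87477 = 1.09823 amu
Converting to energy: 1.09823 amu × 931.5 MeV/amu = 1023.00 MeV
Dividing by A = 120 gives 8.525 MeV per nucleon.

8.53 MeV/nucleon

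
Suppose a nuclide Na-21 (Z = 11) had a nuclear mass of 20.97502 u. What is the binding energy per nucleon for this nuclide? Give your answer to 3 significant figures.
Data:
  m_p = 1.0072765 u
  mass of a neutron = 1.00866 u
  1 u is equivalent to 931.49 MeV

8.50 MeV/nucleon

Mass of separated nucleons = 11(1.0072765) + 10(1.00866) = 11.0800415 + 10.08660 = 21.1666415 u
Δm = 21.1666415 − 20.97502 = 0.1916215 u
Binding energy = Δm·c² = 0.1916215 × 931.49 MeV/u = 178.494 MeV
BE/A = 178.494 MeV / 21 = 8.500 MeV/nucleon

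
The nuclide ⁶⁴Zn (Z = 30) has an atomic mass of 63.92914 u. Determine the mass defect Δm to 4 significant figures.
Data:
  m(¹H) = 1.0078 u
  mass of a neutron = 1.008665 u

Z = 30, so N = A − Z = 64 − 30 = 34.
Total constituent mass: 30 × 1.0078 + 34 × 1.008665 = 64.528610 u
Mass defect Δm = 64.528610 − 63.92914 = 0.599470 u

0.5995 u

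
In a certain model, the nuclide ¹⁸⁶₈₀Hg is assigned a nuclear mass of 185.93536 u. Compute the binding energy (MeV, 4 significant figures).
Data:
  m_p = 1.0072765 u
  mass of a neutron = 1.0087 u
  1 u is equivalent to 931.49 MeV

Σm = 80·m_p + 106·m_n = 80.5821200 + 106.9222 = 187.5043200 u
Δm = 187.5043200 − 185.93536 = 1.5689600 u
Binding energy = Δm·c² = 1.5689600 × 931.49 MeV/u = 1461.47 MeV

1461 MeV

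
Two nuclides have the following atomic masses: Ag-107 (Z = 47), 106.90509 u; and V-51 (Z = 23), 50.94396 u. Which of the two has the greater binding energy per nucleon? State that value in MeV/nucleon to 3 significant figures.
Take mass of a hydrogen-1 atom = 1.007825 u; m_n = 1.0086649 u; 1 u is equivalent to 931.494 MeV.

V-51; 8.74 MeV/nucleon

Ag-107: Σm = 47(1.007825) + 60(1.0086649) = 107.8876690 u; Δm = 0.9825790 u; E_B = 915.27 MeV; E_B/A = 8.554 MeV
V-51: Σm = 23(1.007825) + 28(1.0086649) = 51.4225922 u; Δm = 0.4786322 u; E_B = 445.84 MeV; E_B/A = 8.742 MeV
V-51 has the higher binding energy per nucleon, so it is the more tightly bound nucleus.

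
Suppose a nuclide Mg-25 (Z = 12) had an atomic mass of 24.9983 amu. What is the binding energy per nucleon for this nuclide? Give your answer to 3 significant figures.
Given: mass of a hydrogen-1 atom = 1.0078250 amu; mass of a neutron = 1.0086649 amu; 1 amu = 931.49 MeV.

Total constituent mass: 12 × 1.0078250 + 13 × 1.0086649 = 25.2065437 amu
Mass defect Δm = 25.2065437 − 24.9983 = 0.2082437 amu
Binding energy = Δm·c² = 0.2082437 × 931.49 MeV/amu = 193.977 MeV
Dividing by A = 25 gives 7.759 MeV per nucleon.

7.76 MeV/nucleon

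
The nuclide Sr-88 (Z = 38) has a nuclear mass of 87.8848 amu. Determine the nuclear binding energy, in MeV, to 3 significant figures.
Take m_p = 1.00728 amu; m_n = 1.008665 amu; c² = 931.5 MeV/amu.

769 MeV

Z = 38, so N = A − Z = 88 − 38 = 50.
Σm = 38·m_p + 50·m_n = 38.27664 + 50.433250 = 88.709890 amu
Mass defect Δm = 88.709890 − 87.8848 = 0.825090 amu
Binding energy = Δm·c² = 0.825090 × 931.5 MeV/amu = 768.571 MeV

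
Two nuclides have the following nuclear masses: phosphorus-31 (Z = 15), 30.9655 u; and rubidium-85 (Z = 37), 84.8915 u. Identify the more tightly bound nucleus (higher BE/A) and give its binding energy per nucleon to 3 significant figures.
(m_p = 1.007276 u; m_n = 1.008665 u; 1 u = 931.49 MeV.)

phosphorus-31: Σm = 15(1.007276) + 16(1.008665) = 31.247780 u; Δm = 0.282280 u; E_B = 262.94 MeV; E_B/A = 8.482 MeV
rubidium-85: Σm = 37(1.007276) + 48(1.008665) = 85.685132 u; Δm = 0.793632 u; E_B = 739.26 MeV; E_B/A = 8.697 MeV
rubidium-85 has the higher binding energy per nucleon, so it is the more tightly bound nucleus.

rubidium-85; 8.70 MeV/nucleon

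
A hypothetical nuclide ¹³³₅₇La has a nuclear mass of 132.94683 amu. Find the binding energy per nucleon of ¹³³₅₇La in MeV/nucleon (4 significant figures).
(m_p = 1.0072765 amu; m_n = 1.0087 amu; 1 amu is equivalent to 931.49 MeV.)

Total constituent mass: 57 × 1.0072765 + 76 × 1.0087 = 134.0759605 amu
Δm = 134.0759605 − 132.94683 = 1.1291305 amu
Converting to energy: 1.1291305 amu × 931.49 MeV/amu = 1051.77 MeV
BE/A = 1051.77 MeV / 133 = 7.908 MeV/nucleon

7.908 MeV/nucleon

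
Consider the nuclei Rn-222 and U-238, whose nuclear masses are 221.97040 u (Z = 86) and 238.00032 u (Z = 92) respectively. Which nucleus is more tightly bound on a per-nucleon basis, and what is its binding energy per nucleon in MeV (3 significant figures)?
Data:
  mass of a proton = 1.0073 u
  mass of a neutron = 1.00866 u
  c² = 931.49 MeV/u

Rn-222; 7.70 MeV/nucleon

Rn-222: Σm = 86(1.0073) + 136(1.00866) = 223.80556 u; Δm = 1.83516 u; E_B = 1709.4 MeV; E_B/A = 7.700 MeV
U-238: Σm = 92(1.0073) + 146(1.00866) = 239.93596 u; Δm = 1.93564 u; E_B = 1803.0 MeV; E_B/A = 7.576 MeV
Rn-222 has the higher binding energy per nucleon, so it is the more tightly bound nucleus.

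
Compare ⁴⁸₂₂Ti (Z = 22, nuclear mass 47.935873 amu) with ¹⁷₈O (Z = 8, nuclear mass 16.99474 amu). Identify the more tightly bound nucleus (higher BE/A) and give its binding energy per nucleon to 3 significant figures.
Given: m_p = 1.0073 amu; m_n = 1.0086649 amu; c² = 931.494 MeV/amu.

⁴⁸₂₂Ti; 8.73 MeV/nucleon

⁴⁸₂₂Ti: Σm = 22(1.0073) + 26(1.0086649) = 48.3858874 amu; Δm = 0.4500144 amu; E_B = 419.19 MeV; E_B/A = 8.733 MeV
¹⁷₈O: Σm = 8(1.0073) + 9(1.0086649) = 17.1363841 amu; Δm = 0.1416441 amu; E_B = 131.94 MeV; E_B/A = 7.761 MeV
⁴⁸₂₂Ti has the higher binding energy per nucleon, so it is the more tightly bound nucleus.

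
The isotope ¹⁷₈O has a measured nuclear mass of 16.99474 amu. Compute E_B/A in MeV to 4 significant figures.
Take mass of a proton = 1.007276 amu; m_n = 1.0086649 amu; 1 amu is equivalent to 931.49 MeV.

Mass of separated nucleons = 8(1.007276) + 9(1.0086649) = 8.058208 + 9.0779841 = 17.1361921 amu
The mass defect is 17.1361921 − 16.99474 = 0.1414521 amu.
Converting to energy: 0.1414521 amu × 931.49 MeV/amu = 131.761 MeV
Per nucleon: 131.761 / 17 = 7.751 MeV

7.751 MeV/nucleon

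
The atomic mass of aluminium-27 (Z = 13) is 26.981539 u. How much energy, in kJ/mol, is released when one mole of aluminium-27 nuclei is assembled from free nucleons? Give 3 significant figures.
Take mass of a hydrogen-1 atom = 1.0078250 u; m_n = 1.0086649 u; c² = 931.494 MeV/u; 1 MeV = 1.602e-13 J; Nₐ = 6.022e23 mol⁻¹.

2.17e+10 kJ/mol

Z = 13, so N = A − Z = 27 − 13 = 14.
Mass of separated nucleons = 13(1.0078250) + 14(1.0086649) = 13.1017250 + 14.1213086 = 27.2230336 u
Mass defect Δm = 27.2230336 − 26.981539 = 0.2414946 u
Binding energy = Δm·c² = 0.2414946 × 931.494 MeV/u = 224.951 MeV
Per nucleus in joules: 224.951 MeV × 1.602e-13 J/MeV = 3.6037e-11 J
Per mole: 3.6037e-11 J × 6.022e23 mol⁻¹ = 2.1701e+13 J/mol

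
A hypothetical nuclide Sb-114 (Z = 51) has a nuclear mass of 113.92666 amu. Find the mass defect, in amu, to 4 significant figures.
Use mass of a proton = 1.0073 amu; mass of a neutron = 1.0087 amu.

0.9937 amu

The nucleus contains 51 protons and 114 − 51 = 63 neutrons.
Mass of separated nucleons = 51(1.0073) + 63(1.0087) = 51.3723 + 63.5481 = 114.9204 amu
Mass defect Δm = 114.9204 − 113.92666 = 0.99374 amu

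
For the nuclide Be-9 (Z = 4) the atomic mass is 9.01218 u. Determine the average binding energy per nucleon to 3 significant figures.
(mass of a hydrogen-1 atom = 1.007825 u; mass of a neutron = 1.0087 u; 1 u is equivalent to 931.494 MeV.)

The nucleus contains 4 protons and 9 − 4 = 5 neutrons.
Σm = 4·m(¹H) + 5·m_n = 4.031300 + 5.0435 = 9.074800 u
Δm = 9.074800 − 9.01218 = 0.062620 u
Binding energy = Δm·c² = 0.062620 × 931.494 MeV/u = 58.3302 MeV
Per nucleon: 58.3302 / 9 = 6.481 MeV

6.48 MeV/nucleon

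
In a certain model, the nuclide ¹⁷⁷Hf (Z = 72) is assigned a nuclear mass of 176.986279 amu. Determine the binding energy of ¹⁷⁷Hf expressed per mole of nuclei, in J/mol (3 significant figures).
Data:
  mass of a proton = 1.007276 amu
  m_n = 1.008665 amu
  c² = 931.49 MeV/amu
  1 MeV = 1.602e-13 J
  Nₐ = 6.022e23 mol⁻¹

Z = 72, so N = A − Z = 177 − 72 = 105.
Σm = 72·m_p + 105·m_n = 72.523872 + 105.909825 = 178.433697 amu
Δm = 178.433697 − 176.986279 = 1.447418 amu
Binding energy = Δm·c² = 1.447418 × 931.49 MeV/amu = 1348.26 MeV
Per nucleus in joules: 1348.26 MeV × 1.602e-13 J/MeV = 2.1599e-10 J
Per mole: 2.1599e-10 J × 6.022e23 mol⁻¹ = 1.3007e+14 J/mol

1.30e+14 J/mol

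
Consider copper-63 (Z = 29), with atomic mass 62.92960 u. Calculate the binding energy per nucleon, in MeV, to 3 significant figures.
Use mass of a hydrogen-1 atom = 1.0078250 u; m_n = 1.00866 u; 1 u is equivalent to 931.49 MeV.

Z = 29, so N = A − Z = 63 − 29 = 34.
Total constituent mass: 29 × 1.0078250 + 34 × 1.00866 = 63.5213650 u
The mass defect is 63.5213650 − 62.92960 = 0.5917650 u.
Converting to energy: 0.5917650 u × 931.49 MeV/u = 551.223 MeV
BE/A = 551.223 MeV / 63 = 8.750 MeV/nucleon

8.75 MeV/nucleon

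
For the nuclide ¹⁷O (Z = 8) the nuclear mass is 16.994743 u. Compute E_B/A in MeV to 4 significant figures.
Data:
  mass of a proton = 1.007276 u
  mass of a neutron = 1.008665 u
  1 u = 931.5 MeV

7.751 MeV/nucleon

The nucleus contains 8 protons and 17 − 8 = 9 neutrons.
Mass of separated nucleons = 8(1.007276) + 9(1.008665) = 8.058208 + 9.077985 = 17.136193 u
The mass defect is 17.136193 − 16.994743 = 0.141450 u.
Converting to energy: 0.141450 u × 931.5 MeV/u = 131.761 MeV
Dividing by A = 17 gives 7.751 MeV per nucleon.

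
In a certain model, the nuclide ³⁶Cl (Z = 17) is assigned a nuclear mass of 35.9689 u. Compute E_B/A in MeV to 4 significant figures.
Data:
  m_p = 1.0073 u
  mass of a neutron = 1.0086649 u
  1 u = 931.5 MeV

Σm = 17·m_p + 19·m_n = 17.1241 + 19.1646331 = 36.2887331 u
The mass defect is 36.2887331 − 35.9689 = 0.3198331 u.
Binding energy = Δm·c² = 0.3198331 × 931.5 MeV/u = 297.925 MeV
Per nucleon: 297.925 / 36 = 8.276 MeV

8.276 MeV/nucleon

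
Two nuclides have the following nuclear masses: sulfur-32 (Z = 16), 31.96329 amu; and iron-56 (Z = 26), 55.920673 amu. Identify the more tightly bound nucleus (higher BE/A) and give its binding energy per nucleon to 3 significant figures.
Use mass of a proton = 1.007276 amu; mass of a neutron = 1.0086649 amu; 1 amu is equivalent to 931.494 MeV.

iron-56; 8.79 MeV/nucleon

sulfur-32: Σm = 16(1.007276) + 16(1.0086649) = 32.2550544 amu; Δm = 0.2917644 amu; E_B = 271.78 MeV; E_B/A = 8.493 MeV
iron-56: Σm = 26(1.007276) + 30(1.0086649) = 56.4491230 amu; Δm = 0.5284500 amu; E_B = 492.25 MeV; E_B/A = 8.790 MeV
iron-56 has the higher binding energy per nucleon, so it is the more tightly bound nucleus.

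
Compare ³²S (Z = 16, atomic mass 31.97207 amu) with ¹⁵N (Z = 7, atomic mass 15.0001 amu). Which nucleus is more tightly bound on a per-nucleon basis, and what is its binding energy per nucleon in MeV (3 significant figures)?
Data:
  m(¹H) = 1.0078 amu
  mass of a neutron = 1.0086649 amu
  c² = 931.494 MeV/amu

³²S; 8.48 MeV/nucleon

³²S: Σm = 16(1.0078) + 16(1.0086649) = 32.2634384 amu; Δm = 0.2913684 amu; E_B = 271.4079 MeV; E_B/A = 8.481 MeV
¹⁵N: Σm = 7(1.0078) + 8(1.0086649) = 15.1239192 amu; Δm = 0.1238192 amu; E_B = 115.34 MeV; E_B/A = 7.689 MeV
³²S has the higher binding energy per nucleon, so it is the more tightly bound nucleus.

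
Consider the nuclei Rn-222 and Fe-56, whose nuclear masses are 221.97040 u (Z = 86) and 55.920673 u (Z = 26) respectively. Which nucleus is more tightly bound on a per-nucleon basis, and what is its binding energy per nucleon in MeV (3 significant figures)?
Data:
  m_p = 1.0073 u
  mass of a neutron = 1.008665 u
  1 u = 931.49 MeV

Fe-56; 8.80 MeV/nucleon

Rn-222: Σm = 86(1.0073) + 136(1.008665) = 223.806240 u; Δm = 1.835840 u; E_B = 1710.1 MeV; E_B/A = 7.703 MeV
Fe-56: Σm = 26(1.0073) + 30(1.008665) = 56.449750 u; Δm = 0.529077 u; E_B = 492.83 MeV; E_B/A = 8.801 MeV
Fe-56 has the higher binding energy per nucleon, so it is the more tightly bound nucleus.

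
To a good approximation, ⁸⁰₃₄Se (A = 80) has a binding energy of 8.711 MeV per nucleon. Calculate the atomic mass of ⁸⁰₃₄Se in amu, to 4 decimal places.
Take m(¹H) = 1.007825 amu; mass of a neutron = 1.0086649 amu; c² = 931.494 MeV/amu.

Total binding energy = 80 × 8.711 = 696.880 MeV
Mass defect = 696.880 MeV / (931.494 MeV/amu) = 0.748131 amu
Constituent mass = 34(1.007825) + 46(1.0086649) = 80.6646354 amu
Atomic mass = 80.6646354 − 0.748131 = 79.9165044 amu ≈ 79.9165 amu (to 4 decimal places)

79.9165 amu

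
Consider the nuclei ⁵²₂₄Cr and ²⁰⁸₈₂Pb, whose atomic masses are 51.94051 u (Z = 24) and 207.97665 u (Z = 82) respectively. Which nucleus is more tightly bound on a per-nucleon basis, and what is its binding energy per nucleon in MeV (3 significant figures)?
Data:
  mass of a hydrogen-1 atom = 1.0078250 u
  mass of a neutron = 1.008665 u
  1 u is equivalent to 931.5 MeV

⁵²₂₄Cr; 8.78 MeV/nucleon

⁵²₂₄Cr: Σm = 24(1.0078250) + 28(1.008665) = 52.4304200 u; Δm = 0.4899100 u; E_B = 456.35 MeV; E_B/A = 8.776 MeV
²⁰⁸₈₂Pb: Σm = 82(1.0078250) + 126(1.008665) = 209.7334400 u; Δm = 1.7567900 u; E_B = 1636.45 MeV; E_B/A = 7.868 MeV
⁵²₂₄Cr has the higher binding energy per nucleon, so it is the more tightly bound nucleus.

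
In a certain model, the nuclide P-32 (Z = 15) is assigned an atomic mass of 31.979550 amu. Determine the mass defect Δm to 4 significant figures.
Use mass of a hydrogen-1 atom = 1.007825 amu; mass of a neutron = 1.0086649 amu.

Σm = 15·m(¹H) + 17·m_n = 15.117375 + 17.1473033 = 32.2646783 amu
Δm = 32.2646783 − 31.979550 = 0.2851283 amu

0.2851 amu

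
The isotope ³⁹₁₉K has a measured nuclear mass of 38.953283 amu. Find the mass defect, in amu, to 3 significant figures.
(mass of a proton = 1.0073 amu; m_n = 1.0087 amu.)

With 19 protons and 20 neutrons (A = 39):
Σm = 19·m_p + 20·m_n = 19.1387 + 20.1740 = 39.3127 amu
The mass defect is 39.3127 − 38.953283 = 0.359417 amu.

0.359 amu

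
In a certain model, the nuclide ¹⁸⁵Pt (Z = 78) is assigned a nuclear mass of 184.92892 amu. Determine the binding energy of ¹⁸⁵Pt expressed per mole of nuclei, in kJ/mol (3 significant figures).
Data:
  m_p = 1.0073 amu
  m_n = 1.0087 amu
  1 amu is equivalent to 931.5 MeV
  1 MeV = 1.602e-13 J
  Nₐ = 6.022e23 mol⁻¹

With 78 protons and 107 neutrons (A = 185):
Mass of separated nucleons = 78(1.0073) + 107(1.0087) = 78.5694 + 107.9309 = 186.5003 amu
Mass defect Δm = 186.5003 − 184.92892 = 1.57138 amu
Converting to energy: 1.57138 amu × 931.5 MeV/amu = 1463.74 MeV
Per nucleus in joules: 1463.74 MeV × 1.602e-13 J/MeV = 2.3449e-10 J
Per mole: 2.3449e-10 J × 6.022e23 mol⁻¹ = 1.4121e+14 J/mol

1.41e+11 kJ/mol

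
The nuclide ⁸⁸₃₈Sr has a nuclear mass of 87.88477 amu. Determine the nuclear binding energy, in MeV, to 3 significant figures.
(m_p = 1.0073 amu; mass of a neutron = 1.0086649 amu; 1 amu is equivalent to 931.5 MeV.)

The nucleus contains 38 protons and 88 − 38 = 50 neutrons.
Mass of separated nucleons = 38(1.0073) + 50(1.0086649) = 38.2774 + 50.4332450 = 88.7106450 amu
Mass defect Δm = 88.7106450 − 87.88477 = 0.8258750 amu
Binding energy = Δm·c² = 0.8258750 × 931.5 MeV/amu = 769.303 MeV

769 MeV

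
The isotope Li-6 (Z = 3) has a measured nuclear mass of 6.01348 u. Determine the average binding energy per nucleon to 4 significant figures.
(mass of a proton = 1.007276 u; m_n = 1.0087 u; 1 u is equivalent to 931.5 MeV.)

5.348 MeV/nucleon

With 3 protons and 3 neutrons (A = 6):
Σm = 3·m_p + 3·m_n = 3.021828 + 3.0261 = 6.047928 u
Mass defect Δm = 6.047928 − 6.01348 = 0.034448 u
Binding energy = Δm·c² = 0.034448 × 931.5 MeV/u = 32.0883 MeV
Dividing by A = 6 gives 5.348 MeV per nucleon.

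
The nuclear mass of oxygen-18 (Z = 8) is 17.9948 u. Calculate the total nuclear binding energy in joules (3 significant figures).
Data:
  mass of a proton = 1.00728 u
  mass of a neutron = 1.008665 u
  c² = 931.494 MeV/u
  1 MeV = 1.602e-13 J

With 8 protons and 10 neutrons (A = 18):
Total constituent mass: 8 × 1.00728 + 10 × 1.008665 = 18.144890 u
The mass defect is 18.144890 − 17.9948 = 0.150090 u.
Binding energy = Δm·c² = 0.150090 × 931.494 MeV/u = 139.808 MeV
In joules: 139.808 MeV × 1.602e-13 J/MeV = 2.2397e-11 J

2.24e-11 J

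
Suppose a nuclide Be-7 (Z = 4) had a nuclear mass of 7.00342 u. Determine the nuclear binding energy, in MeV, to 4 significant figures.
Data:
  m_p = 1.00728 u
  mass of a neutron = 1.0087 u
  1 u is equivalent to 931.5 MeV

48.25 MeV

The nucleus contains 4 protons and 7 − 4 = 3 neutrons.
Mass of separated nucleons = 4(1.00728) + 3(1.0087) = 4.02912 + 3.0261 = 7.05522 u
Δm = 7.05522 − 7.00342 = 0.05180 u
Converting to energy: 0.05180 u × 931.5 MeV/u = 48.2517 MeV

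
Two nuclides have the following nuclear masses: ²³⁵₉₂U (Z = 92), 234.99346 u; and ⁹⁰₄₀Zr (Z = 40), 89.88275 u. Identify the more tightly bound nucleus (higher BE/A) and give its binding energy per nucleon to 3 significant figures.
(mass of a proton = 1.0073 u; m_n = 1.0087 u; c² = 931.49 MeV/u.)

⁹⁰₄₀Zr; 8.74 MeV/nucleon

²³⁵₉₂U: Σm = 92(1.0073) + 143(1.0087) = 236.9157 u; Δm = 1.92224 u; E_B = 1790.5 MeV; E_B/A = 7.619 MeV
⁹⁰₄₀Zr: Σm = 40(1.0073) + 50(1.0087) = 90.7270 u; Δm = 0.84425 u; E_B = 786.41 MeV; E_B/A = 8.738 MeV
⁹⁰₄₀Zr has the higher binding energy per nucleon, so it is the more tightly bound nucleus.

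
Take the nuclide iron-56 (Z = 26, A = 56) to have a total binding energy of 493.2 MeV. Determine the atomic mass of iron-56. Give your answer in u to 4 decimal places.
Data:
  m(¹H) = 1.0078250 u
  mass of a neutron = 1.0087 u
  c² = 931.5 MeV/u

Mass defect = 493.2 MeV / (931.5 MeV/u) = 0.529469 u
Constituent mass = 26(1.0078250) + 30(1.0087) = 56.4644500 u
Atomic mass = 56.4644500 − 0.529469 = 55.9349810 u ≈ 55.9350 u (to 4 decimal places)

55.9350 u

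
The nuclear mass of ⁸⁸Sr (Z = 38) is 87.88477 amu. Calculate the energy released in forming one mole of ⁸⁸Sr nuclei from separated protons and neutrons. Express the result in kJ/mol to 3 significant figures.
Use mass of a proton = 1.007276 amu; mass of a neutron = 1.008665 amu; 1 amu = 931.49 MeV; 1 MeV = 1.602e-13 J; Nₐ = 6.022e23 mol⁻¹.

7.41e+10 kJ/mol

The nucleus contains 38 protons and 88 − 38 = 50 neutrons.
Mass of separated nucleons = 38(1.007276) + 50(1.008665) = 38.276488 + 50.433250 = 88.709738 amu
Mass defect Δm = 88.709738 − 87.88477 = 0.824968 amu
E_B = 0.824968 × 931.49 = 768.449 MeV
Per nucleus in joules: 768.449 MeV × 1.602e-13 J/MeV = 1.2311e-10 J
Per mole: 1.2311e-10 J × 6.022e23 mol⁻¹ = 7.4137e+13 J/mol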